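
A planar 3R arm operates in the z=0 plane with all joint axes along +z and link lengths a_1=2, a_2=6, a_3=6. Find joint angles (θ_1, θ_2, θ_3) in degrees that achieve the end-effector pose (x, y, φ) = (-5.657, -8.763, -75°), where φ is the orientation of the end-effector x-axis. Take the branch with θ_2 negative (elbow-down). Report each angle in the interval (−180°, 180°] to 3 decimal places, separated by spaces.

-135.013 -29.981 89.994

wrist centre = target − a_3·(cos φ, sin φ) = (-7.2099, -2.9674)
cos θ_2 = (60.7886−2²−6²)/(2·2·6) = 0.8662; θ_2 = -29.9810° (elbow-down)
β = atan2(-2.9674,-7.2099) = -157.6290°; ψ = atan2(-2.9983,7.1971) = -22.6162°
θ_1 = β − ψ = -135.0128°
θ_3 = φ − θ_1 − θ_2 = 89.9937° (wrapped to (-180°,180°])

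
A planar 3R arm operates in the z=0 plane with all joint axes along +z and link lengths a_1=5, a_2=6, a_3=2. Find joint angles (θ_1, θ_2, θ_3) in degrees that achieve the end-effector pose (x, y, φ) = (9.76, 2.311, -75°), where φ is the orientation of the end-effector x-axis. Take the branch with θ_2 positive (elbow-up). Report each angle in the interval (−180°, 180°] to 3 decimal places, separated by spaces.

wrist centre = target − a_3·(cos φ, sin φ) = (9.2424, 4.2429)
cos θ_2 = (103.4230−5²−6²)/(2·5·6) = 0.7071; θ_2 = 45.0045° (elbow-up)
β = atan2(4.2429,9.2424) = 24.6582°; ψ = atan2(4.2430,9.2423) = 24.6590°
θ_1 = β − ψ = -0.0008°
θ_3 = φ − θ_1 − θ_2 = -120.0038° (wrapped to (-180°,180°])

-0.001 45.005 -120.004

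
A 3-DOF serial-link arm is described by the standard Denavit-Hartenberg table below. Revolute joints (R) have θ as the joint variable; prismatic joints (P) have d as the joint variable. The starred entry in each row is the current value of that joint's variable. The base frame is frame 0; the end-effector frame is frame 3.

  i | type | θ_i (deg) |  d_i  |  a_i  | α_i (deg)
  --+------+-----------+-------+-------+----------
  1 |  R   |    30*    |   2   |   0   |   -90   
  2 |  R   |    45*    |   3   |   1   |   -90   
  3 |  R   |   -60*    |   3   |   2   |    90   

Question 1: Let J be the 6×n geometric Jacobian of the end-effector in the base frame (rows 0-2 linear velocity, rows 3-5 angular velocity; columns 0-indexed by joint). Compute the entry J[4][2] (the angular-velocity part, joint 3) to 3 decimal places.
-0.354

axis z_2 = (-0.6124,-0.3536,-0.7071); lever o_n−o_2 = (-2.0908,0.7929,-2.8284)
cross product → J_v[:, 2] = (1.5607,-0.2537,-1.2247)
J_ω[:, 2] = z_2
entry J[4][2] = -0.3536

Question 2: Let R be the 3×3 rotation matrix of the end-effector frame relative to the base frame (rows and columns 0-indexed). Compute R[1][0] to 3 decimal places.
End-effector x-axis (col 0 of R) = (-0.1268,0.9268,-0.3536)
R[1][0] = 0.9268

0.927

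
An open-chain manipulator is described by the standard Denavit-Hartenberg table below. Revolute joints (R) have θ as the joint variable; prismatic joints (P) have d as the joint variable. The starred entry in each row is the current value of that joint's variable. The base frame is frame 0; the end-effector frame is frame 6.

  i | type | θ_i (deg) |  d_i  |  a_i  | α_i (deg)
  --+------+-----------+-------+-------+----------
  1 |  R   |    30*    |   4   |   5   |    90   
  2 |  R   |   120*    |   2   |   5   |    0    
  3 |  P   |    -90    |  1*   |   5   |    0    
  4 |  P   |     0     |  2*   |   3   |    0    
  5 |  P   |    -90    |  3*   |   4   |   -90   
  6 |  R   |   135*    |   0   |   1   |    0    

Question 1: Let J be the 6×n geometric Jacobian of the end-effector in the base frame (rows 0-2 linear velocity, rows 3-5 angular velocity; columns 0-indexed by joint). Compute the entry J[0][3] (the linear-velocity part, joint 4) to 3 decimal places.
prismatic axis z_3 = (0.5000,-0.8660,0.0000)
J_v[:, 3] = z_3; J_ω[:, 3] = (0,0,0)
entry J[0][3] = 0.5000

0.500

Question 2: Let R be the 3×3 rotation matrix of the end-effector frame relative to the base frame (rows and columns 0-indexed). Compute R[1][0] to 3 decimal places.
0.436

End-effector x-axis (col 0 of R) = (-0.6597,0.4356,0.6124)
R[1][0] = 0.4356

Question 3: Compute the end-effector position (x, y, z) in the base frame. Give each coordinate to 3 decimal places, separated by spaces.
after link 1: o_1 = (4.3301, 2.5000, 4.0000)
after link 2: o_2 = (3.1651, -0.4821, 8.3301)
after link 3: o_3 = (7.4151, 0.8170, 10.8301)
after link 4: o_4 = (10.6651, 0.3840, 12.3301)
after link 5: o_5 = (13.8971, -1.2141, 8.8660)
after link 6: o_6 = (13.2374, -0.7785, 9.4784)

13.237 -0.779 9.478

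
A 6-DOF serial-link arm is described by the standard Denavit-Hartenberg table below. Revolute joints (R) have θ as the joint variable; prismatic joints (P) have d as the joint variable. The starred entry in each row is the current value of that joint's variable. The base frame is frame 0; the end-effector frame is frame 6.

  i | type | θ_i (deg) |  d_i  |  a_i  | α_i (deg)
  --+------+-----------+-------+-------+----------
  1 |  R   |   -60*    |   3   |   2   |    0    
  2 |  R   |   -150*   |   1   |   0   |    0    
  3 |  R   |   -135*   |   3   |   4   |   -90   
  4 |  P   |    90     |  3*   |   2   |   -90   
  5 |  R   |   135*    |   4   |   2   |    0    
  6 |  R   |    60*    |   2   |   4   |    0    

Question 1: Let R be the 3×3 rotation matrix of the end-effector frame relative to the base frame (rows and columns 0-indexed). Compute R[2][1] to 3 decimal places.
-0.259

End-effector y-axis (col 1 of R) = (-0.2500,0.9330,-0.2588)
R[2][1] = -0.2588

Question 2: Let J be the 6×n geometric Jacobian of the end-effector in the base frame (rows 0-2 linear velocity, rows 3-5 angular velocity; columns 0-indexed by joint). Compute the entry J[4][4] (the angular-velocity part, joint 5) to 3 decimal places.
axis z_4 = (-0.9659,-0.2588,-0.0000); lever o_n−o_4 = (-5.6975,-1.9189,5.2779)
cross product → J_v[:, 4] = (-1.3660,5.0981,0.3789)
J_ω[:, 4] = z_4
entry J[4][4] = -0.2588

-0.259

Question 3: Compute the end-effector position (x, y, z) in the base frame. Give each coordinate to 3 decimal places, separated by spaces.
after link 1: o_1 = (1.0000, -1.7321, 3.0000)
after link 2: o_2 = (1.0000, -1.7321, 4.0000)
after link 3: o_3 = (4.8637, -0.6968, 7.0000)
after link 4: o_4 = (4.0872, 2.2010, 5.0000)
after link 5: o_5 = (0.5896, -0.2003, 6.4142)
after link 6: o_6 = (-1.6102, 0.2821, 10.2779)

-1.610 0.282 10.278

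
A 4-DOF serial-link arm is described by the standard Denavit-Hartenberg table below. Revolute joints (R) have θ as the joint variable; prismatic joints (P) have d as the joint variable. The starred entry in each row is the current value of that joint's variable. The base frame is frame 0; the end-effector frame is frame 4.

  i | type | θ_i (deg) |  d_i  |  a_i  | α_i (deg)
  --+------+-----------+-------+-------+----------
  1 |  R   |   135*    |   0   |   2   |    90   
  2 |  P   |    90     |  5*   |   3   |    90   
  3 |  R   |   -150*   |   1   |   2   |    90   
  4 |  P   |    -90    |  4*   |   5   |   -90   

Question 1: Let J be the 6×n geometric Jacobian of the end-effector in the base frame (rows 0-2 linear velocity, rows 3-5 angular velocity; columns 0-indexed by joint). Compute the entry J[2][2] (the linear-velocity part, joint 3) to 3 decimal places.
axis z_2 = (-0.7071,0.7071,-0.0000); lever o_n−o_2 = (4.5708,-1.0860,-3.7321)
cross product → J_v[:, 2] = (-2.6390,-2.6390,-2.4641)
J_ω[:, 2] = z_2
entry J[2][2] = -2.4641

-2.464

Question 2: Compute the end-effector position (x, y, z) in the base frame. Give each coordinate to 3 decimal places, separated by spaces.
6.692 3.864 -0.732

after link 1: o_1 = (-1.4142, 1.4142, 0.0000)
after link 2: o_2 = (2.1213, 4.9497, 3.0000)
after link 3: o_3 = (0.7071, 4.9497, 1.2679)
after link 4: o_4 = (6.6921, 3.8637, -0.7321)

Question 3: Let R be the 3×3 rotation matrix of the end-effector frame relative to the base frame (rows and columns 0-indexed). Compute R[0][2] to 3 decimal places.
-0.354

End-effector z-axis (col 2 of R) = (-0.3536,-0.3536,-0.8660)
R[0][2] = -0.3536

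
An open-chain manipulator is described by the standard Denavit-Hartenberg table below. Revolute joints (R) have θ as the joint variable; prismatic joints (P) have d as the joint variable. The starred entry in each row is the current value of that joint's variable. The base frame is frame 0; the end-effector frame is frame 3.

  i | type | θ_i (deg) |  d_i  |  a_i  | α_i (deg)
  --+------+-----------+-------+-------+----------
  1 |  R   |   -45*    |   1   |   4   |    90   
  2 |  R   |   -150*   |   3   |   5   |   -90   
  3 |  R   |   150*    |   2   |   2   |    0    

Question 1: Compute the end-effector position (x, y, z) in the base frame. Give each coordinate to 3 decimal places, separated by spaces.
0.120 -2.949 -2.366

after link 1: o_1 = (2.8284, -2.8284, 1.0000)
after link 2: o_2 = (-2.3548, -1.8879, -1.5000)
after link 3: o_3 = (0.1201, -2.9485, -2.3660)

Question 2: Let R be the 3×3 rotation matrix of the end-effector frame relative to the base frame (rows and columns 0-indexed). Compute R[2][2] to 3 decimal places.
-0.866

End-effector z-axis (col 2 of R) = (0.3536,-0.3536,-0.8660)
R[2][2] = -0.8660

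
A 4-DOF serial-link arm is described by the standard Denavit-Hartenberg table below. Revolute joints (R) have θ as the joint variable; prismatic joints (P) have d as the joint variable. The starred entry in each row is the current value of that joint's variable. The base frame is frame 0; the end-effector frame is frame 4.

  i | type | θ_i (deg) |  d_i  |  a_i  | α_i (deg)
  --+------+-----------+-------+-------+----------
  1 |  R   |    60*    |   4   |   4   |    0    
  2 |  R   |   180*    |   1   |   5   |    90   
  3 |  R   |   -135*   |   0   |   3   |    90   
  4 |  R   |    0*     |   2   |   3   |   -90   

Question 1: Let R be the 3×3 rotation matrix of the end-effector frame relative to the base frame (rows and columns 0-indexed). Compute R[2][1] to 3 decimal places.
-0.707

End-effector y-axis (col 1 of R) = (-0.3536,-0.6124,-0.7071)
R[2][1] = -0.7071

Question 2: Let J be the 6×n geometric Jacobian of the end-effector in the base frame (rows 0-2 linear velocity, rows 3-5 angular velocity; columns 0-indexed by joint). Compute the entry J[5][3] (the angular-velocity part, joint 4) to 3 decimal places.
axis z_3 = (0.3536,0.6124,0.7071); lever o_n−o_3 = (1.7678,3.0619,-0.7071)
cross product → J_v[:, 3] = (-2.5981,1.5000,0.0000)
J_ω[:, 3] = z_3
entry J[5][3] = 0.7071

0.707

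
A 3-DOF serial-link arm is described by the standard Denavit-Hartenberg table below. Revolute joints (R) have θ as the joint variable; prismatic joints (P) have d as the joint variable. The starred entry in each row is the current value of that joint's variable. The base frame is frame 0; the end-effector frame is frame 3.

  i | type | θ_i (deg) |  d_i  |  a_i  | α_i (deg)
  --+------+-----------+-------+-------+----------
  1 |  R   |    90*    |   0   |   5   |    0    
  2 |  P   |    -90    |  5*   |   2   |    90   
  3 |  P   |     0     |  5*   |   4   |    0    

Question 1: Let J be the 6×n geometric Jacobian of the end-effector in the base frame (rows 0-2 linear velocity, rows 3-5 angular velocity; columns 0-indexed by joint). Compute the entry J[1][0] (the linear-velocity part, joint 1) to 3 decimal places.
6.000

axis z_0 = ẑ; lever o_n−o_0 = (6.0000,0.0000,5.0000)
cross product → J_v[:, 0] = (0.0000,6.0000,0.0000)
J_ω[:, 0] = z_0
entry J[1][0] = 6.0000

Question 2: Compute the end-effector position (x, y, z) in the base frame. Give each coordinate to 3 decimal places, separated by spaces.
after link 1: o_1 = (0.0000, 5.0000, 0.0000)
after link 2: o_2 = (2.0000, 5.0000, 5.0000)
after link 3: o_3 = (6.0000, 0.0000, 5.0000)

6.000 0.000 5.000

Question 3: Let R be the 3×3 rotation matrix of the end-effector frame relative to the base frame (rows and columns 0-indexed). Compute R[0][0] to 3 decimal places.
1.000

End-effector x-axis (col 0 of R) = (1.0000,0.0000,0.0000)
R[0][0] = 1.0000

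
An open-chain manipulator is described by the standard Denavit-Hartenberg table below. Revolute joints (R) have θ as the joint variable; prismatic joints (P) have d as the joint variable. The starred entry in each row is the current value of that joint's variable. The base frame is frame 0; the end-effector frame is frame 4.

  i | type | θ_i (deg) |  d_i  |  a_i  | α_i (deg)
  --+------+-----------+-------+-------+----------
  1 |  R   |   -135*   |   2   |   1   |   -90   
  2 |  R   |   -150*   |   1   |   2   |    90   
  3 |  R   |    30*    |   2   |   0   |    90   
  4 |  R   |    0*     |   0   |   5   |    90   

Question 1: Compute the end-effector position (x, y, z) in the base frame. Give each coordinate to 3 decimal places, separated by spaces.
after link 1: o_1 = (-0.7071, -0.7071, 2.0000)
after link 2: o_2 = (1.2247, -0.1895, 3.0000)
after link 3: o_3 = (1.9319, 0.5176, 1.2679)
after link 4: o_4 = (6.3513, 1.4015, 3.4330)

6.351 1.402 3.433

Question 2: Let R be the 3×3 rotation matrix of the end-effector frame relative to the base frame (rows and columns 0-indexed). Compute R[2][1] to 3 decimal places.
End-effector y-axis (col 1 of R) = (-0.3062,0.9186,0.2500)
R[2][1] = 0.2500

0.250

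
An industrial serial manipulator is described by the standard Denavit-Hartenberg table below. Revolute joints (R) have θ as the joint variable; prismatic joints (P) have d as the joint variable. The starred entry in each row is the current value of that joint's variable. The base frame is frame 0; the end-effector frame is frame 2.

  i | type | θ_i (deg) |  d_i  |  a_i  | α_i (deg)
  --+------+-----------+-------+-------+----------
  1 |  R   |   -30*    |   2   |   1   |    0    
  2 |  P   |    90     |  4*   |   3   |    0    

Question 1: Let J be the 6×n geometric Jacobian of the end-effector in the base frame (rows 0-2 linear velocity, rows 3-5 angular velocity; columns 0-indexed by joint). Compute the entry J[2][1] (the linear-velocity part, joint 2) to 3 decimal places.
prismatic axis z_1 = (0.0000,0.0000,1.0000)
J_v[:, 1] = z_1; J_ω[:, 1] = (0,0,0)
entry J[2][1] = 1.0000

1.000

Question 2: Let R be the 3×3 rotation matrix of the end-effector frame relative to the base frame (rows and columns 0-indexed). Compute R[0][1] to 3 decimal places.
-0.866

End-effector y-axis (col 1 of R) = (-0.8660,0.5000,0.0000)
R[0][1] = -0.8660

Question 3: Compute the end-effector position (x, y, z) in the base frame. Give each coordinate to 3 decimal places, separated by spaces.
2.366 2.098 6.000

after link 1: o_1 = (0.8660, -0.5000, 2.0000)
after link 2: o_2 = (2.3660, 2.0981, 6.0000)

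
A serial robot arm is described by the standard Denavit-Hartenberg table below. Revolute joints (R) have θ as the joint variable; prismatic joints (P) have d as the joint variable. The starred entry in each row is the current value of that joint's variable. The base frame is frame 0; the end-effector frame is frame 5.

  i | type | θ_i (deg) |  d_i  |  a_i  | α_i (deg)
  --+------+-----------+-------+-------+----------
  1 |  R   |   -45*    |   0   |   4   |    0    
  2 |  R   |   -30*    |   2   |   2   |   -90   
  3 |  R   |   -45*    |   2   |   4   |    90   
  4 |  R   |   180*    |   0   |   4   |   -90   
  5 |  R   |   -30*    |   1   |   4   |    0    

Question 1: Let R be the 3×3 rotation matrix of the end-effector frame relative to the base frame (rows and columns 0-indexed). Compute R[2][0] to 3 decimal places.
-0.259

End-effector x-axis (col 0 of R) = (-0.2500,0.9330,-0.2588)
R[2][0] = -0.2588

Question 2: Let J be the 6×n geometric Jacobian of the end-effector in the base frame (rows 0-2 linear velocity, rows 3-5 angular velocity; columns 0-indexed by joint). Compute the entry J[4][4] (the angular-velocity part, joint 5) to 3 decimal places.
-0.259

axis z_4 = (-0.9659,-0.2588,-0.0000); lever o_n−o_4 = (-1.9659,3.4732,-1.0353)
cross product → J_v[:, 4] = (0.2679,-1.0000,-3.8637)
J_ω[:, 4] = z_4
entry J[4][4] = -0.2588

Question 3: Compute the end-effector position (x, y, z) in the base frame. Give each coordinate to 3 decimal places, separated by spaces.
after link 1: o_1 = (2.8284, -2.8284, 0.0000)
after link 2: o_2 = (3.3461, -4.7603, 2.0000)
after link 3: o_3 = (6.0100, -6.9747, 4.8284)
after link 4: o_4 = (5.2779, -4.2426, 2.0000)
after link 5: o_5 = (3.3120, -0.7694, 0.9647)

3.312 -0.769 0.965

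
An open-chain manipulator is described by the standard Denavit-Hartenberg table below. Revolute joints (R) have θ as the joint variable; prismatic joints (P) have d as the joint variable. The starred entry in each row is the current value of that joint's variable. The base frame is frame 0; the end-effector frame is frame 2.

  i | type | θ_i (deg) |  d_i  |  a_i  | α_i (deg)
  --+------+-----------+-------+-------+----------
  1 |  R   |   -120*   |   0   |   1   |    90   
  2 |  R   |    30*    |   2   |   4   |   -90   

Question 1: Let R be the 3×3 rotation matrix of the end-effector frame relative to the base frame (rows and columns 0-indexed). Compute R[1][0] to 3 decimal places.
End-effector x-axis (col 0 of R) = (-0.4330,-0.7500,0.5000)
R[1][0] = -0.7500

-0.750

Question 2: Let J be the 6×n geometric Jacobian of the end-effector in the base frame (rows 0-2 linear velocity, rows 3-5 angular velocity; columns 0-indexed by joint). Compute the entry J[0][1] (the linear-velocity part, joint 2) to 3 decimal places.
axis z_1 = (-0.8660,0.5000,0.0000); lever o_n−o_1 = (-3.4641,-2.0000,2.0000)
cross product → J_v[:, 1] = (1.0000,1.7321,3.4641)
J_ω[:, 1] = z_1
entry J[0][1] = 1.0000

1.000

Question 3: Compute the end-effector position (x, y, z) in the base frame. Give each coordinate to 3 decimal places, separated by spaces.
after link 1: o_1 = (-0.5000, -0.8660, 0.0000)
after link 2: o_2 = (-3.9641, -2.8660, 2.0000)

-3.964 -2.866 2.000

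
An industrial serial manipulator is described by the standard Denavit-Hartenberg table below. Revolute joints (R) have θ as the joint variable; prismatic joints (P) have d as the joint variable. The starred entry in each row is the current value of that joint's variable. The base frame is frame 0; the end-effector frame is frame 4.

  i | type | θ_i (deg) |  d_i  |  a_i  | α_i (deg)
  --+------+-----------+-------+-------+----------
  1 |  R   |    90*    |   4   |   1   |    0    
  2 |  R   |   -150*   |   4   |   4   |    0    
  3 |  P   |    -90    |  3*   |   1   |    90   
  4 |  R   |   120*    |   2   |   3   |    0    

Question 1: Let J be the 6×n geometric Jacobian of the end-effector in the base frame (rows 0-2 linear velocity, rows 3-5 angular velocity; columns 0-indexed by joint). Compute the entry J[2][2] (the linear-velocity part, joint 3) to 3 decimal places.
1.000

prismatic axis z_2 = (0.0000,0.0000,1.0000)
J_v[:, 2] = z_2; J_ω[:, 2] = (0,0,0)
entry J[2][2] = 1.0000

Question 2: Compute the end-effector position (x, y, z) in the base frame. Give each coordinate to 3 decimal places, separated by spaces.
1.433 -0.482 13.598

after link 1: o_1 = (0.0000, 1.0000, 4.0000)
after link 2: o_2 = (2.0000, -2.4641, 8.0000)
after link 3: o_3 = (1.1340, -2.9641, 11.0000)
after link 4: o_4 = (1.4330, -0.4821, 13.5981)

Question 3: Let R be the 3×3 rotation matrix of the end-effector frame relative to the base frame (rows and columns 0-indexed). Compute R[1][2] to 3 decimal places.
End-effector z-axis (col 2 of R) = (-0.5000,0.8660,0.0000)
R[1][2] = 0.8660

0.866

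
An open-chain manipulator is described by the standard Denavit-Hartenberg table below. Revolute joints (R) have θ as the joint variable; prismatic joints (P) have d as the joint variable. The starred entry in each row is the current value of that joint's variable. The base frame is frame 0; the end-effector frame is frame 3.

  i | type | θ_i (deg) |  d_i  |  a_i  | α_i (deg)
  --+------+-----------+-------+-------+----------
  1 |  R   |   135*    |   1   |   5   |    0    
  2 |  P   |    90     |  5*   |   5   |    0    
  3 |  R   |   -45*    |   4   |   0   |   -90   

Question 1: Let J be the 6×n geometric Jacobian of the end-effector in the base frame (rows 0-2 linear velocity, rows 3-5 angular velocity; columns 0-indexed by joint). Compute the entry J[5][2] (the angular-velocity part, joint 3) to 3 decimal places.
1.000

axis z_2 = (0.0000,0.0000,1.0000); lever o_n−o_2 = (0.0000,0.0000,4.0000)
cross product → J_v[:, 2] = (0.0000,0.0000,0.0000)
J_ω[:, 2] = z_2
entry J[5][2] = 1.0000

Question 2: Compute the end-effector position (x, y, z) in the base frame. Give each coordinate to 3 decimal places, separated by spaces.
after link 1: o_1 = (-3.5355, 3.5355, 1.0000)
after link 2: o_2 = (-7.0711, 0.0000, 6.0000)
after link 3: o_3 = (-7.0711, 0.0000, 10.0000)

-7.071 0.000 10.000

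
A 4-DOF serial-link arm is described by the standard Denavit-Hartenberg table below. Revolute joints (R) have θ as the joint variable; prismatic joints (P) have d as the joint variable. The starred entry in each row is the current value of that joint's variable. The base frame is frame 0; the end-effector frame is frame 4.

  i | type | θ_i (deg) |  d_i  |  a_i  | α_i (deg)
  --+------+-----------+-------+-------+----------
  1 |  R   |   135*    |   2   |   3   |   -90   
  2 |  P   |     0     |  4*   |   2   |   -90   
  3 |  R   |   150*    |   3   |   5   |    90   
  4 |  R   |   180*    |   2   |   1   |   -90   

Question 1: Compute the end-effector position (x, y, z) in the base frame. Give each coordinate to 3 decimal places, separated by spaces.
after link 1: o_1 = (-2.1213, 2.1213, 2.0000)
after link 2: o_2 = (-6.3640, 0.7071, 2.0000)
after link 3: o_3 = (-1.5343, -0.5870, -1.0000)
after link 4: o_4 = (-1.9826, 1.6037, -1.0000)

-1.983 1.604 -1.000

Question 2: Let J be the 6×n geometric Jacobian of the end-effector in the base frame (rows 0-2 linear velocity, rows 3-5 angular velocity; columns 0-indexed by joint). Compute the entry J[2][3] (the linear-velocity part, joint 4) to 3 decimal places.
1.000

axis z_3 = (0.2588,0.9659,-0.0000); lever o_n−o_3 = (-0.4483,2.1907,-0.0000)
cross product → J_v[:, 3] = (0.0000,0.0000,1.0000)
J_ω[:, 3] = z_3
entry J[2][3] = 1.0000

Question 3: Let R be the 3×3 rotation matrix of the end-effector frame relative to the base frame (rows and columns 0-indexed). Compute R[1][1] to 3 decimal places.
-0.966

End-effector y-axis (col 1 of R) = (-0.2588,-0.9659,0.0000)
R[1][1] = -0.9659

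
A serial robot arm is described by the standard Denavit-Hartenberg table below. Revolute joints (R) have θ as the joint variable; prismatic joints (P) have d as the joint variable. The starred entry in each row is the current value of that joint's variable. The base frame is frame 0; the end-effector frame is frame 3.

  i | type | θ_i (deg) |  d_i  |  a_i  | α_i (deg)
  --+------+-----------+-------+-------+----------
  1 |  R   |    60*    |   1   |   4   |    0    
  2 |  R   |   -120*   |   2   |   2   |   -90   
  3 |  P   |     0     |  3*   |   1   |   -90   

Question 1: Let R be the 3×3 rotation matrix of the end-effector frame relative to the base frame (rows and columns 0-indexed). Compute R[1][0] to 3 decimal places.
-0.866

End-effector x-axis (col 0 of R) = (0.5000,-0.8660,0.0000)
R[1][0] = -0.8660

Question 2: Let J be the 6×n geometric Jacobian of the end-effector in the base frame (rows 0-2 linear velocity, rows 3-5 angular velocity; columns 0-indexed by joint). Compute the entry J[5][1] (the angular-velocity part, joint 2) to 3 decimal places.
axis z_1 = (0.0000,0.0000,1.0000); lever o_n−o_1 = (4.0981,-1.0981,2.0000)
cross product → J_v[:, 1] = (1.0981,4.0981,-0.0000)
J_ω[:, 1] = z_1
entry J[5][1] = 1.0000

1.000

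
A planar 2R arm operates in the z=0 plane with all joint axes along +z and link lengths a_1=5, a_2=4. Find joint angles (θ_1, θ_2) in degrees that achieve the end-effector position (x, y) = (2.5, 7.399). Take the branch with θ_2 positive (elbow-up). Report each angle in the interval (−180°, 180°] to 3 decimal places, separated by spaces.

cos θ_2 = (60.9952−5²−4²)/(2·5·4) = 0.4999; θ_2 = 60.0079° (elbow-up)
β = atan2(7.3990,2.5000) = 71.3307°; ψ = atan2(3.4644,6.9995) = 26.3329°
θ_1 = β − ψ = 44.9979°

44.998 60.008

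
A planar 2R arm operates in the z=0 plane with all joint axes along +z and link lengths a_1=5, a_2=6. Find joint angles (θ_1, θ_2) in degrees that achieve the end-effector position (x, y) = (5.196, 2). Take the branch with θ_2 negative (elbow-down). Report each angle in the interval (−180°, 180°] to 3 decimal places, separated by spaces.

cos θ_2 = (30.9984−5²−6²)/(2·5·6) = -0.5000; θ_2 = -120.0017° (elbow-down)
β = atan2(2.0000,5.1960) = 21.0523°; ψ = atan2(-5.1961,1.9998) = -68.9495°
θ_1 = β − ψ = 90.0017°

90.002 -120.002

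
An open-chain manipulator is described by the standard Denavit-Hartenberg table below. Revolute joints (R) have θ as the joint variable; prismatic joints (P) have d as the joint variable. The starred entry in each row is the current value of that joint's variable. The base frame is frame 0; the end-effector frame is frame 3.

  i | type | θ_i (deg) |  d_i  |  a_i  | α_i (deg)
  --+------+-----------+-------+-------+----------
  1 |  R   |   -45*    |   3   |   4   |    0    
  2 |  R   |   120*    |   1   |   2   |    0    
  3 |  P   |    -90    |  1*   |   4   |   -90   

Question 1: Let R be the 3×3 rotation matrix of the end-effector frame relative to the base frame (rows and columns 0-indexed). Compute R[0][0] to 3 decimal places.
End-effector x-axis (col 0 of R) = (0.9659,-0.2588,0.0000)
R[0][0] = 0.9659

0.966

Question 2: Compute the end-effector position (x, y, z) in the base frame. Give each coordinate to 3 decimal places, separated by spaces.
after link 1: o_1 = (2.8284, -2.8284, 3.0000)
after link 2: o_2 = (3.3461, -0.8966, 4.0000)
after link 3: o_3 = (7.2098, -1.9319, 5.0000)

7.210 -1.932 5.000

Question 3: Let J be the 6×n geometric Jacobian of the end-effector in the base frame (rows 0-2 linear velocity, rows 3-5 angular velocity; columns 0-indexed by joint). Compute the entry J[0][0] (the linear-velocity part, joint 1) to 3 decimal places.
axis z_0 = ẑ; lever o_n−o_0 = (7.2098,-1.9319,5.0000)
cross product → J_v[:, 0] = (1.9319,7.2098,-0.0000)
J_ω[:, 0] = z_0
entry J[0][0] = 1.9319

1.932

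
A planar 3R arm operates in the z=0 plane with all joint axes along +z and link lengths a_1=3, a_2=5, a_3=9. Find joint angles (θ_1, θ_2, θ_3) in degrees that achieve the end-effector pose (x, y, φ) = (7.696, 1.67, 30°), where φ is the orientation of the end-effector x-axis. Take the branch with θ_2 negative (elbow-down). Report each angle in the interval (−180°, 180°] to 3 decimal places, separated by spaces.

26.031 -150.003 153.971

wrist centre = target − a_3·(cos φ, sin φ) = (-0.0982, -2.8300)
cos θ_2 = (8.0185−3²−5²)/(2·3·5) = -0.8660; θ_2 = -150.0026° (elbow-down)
β = atan2(-2.8300,-0.0982) = -91.9879°; ψ = atan2(-2.4998,-1.3302) = -118.0192°
θ_1 = β − ψ = 26.0313°
θ_3 = φ − θ_1 − θ_2 = 153.9714° (wrapped to (-180°,180°])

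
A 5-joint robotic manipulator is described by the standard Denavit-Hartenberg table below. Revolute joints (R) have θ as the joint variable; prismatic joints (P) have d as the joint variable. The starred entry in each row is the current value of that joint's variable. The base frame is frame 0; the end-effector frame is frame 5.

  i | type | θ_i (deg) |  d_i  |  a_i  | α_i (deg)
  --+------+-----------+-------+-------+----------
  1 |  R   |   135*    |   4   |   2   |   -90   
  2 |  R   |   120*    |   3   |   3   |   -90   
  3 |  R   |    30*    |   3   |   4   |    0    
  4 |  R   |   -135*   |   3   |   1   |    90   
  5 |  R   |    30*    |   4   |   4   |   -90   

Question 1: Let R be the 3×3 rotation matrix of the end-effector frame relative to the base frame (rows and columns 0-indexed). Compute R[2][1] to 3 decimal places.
End-effector y-axis (col 1 of R) = (0.1585,-0.5245,-0.8365)
R[2][1] = -0.8365

-0.837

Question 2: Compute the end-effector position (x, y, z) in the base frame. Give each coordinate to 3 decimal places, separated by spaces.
0.972 -7.020 6.749

after link 1: o_1 = (-1.4142, 1.4142, 4.0000)
after link 2: o_2 = (-2.4749, -1.7678, 1.4019)
after link 3: o_3 = (2.0012, -3.4154, -0.0981)
after link 4: o_4 = (3.0638, -5.8440, 1.6261)
after link 5: o_5 = (0.9716, -7.0197, 6.7486)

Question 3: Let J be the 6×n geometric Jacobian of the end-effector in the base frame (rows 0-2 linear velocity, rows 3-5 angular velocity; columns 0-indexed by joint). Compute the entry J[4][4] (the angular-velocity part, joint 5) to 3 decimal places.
0.525

axis z_4 = (-0.1585,0.5245,0.8365); lever o_n−o_4 = (-2.0922,-1.1757,5.1225)
cross product → J_v[:, 4] = (3.6704,-0.9383,1.2838)
J_ω[:, 4] = z_4
entry J[4][4] = 0.5245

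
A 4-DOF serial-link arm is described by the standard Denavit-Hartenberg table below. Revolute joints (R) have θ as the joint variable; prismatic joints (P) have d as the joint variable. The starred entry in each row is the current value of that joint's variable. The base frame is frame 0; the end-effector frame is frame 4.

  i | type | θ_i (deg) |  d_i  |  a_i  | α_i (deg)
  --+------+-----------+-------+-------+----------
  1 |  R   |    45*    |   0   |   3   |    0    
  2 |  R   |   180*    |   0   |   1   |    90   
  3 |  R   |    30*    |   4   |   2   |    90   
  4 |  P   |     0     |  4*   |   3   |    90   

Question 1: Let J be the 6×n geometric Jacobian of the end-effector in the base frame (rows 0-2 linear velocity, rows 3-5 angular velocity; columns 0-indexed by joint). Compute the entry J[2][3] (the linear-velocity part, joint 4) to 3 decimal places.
prismatic axis z_3 = (-0.3536,-0.3536,-0.8660)
J_v[:, 3] = z_3; J_ω[:, 3] = (0,0,0)
entry J[2][3] = -0.8660

-0.866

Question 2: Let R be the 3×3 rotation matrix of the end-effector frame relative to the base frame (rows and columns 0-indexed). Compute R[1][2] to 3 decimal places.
End-effector z-axis (col 2 of R) = (0.7071,-0.7071,-0.0000)
R[1][2] = -0.7071

-0.707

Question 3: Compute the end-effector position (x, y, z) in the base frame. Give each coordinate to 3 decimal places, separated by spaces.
after link 1: o_1 = (2.1213, 2.1213, 0.0000)
after link 2: o_2 = (1.4142, 1.4142, 0.0000)
after link 3: o_3 = (-2.6390, 3.0179, 1.0000)
after link 4: o_4 = (-5.8903, -0.2334, -0.9641)

-5.890 -0.233 -0.964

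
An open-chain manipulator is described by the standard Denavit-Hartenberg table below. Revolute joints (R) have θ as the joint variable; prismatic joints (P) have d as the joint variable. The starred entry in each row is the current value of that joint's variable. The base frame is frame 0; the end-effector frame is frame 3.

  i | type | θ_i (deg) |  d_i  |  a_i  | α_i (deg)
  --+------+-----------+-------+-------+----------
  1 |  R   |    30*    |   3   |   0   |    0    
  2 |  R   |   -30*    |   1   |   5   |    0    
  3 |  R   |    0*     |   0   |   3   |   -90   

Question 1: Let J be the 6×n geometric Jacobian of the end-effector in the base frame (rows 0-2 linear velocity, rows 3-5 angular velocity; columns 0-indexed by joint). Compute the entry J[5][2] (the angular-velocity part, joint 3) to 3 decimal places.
axis z_2 = (0.0000,0.0000,1.0000); lever o_n−o_2 = (3.0000,0.0000,0.0000)
cross product → J_v[:, 2] = (0.0000,3.0000,0.0000)
J_ω[:, 2] = z_2
entry J[5][2] = 1.0000

1.000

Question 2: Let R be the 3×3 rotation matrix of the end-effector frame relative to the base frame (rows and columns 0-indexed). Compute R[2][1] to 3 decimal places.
-1.000

End-effector y-axis (col 1 of R) = (0.0000,0.0000,-1.0000)
R[2][1] = -1.0000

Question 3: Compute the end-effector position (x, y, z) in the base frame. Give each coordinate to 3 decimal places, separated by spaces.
after link 1: o_1 = (0.0000, 0.0000, 3.0000)
after link 2: o_2 = (5.0000, 0.0000, 4.0000)
after link 3: o_3 = (8.0000, 0.0000, 4.0000)

8.000 0.000 4.000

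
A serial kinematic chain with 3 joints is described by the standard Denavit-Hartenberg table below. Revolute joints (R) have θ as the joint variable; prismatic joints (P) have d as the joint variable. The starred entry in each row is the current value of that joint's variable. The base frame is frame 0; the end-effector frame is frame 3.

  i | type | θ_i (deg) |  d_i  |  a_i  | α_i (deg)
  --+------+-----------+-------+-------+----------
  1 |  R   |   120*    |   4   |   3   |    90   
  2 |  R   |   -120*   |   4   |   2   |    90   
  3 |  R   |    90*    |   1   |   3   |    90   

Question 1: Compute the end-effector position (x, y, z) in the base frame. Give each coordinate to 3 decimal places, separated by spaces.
after link 1: o_1 = (-1.5000, 2.5981, 4.0000)
after link 2: o_2 = (2.4641, 3.7321, 2.2679)
after link 3: o_3 = (5.4952, 4.4821, 2.7679)

5.495 4.482 2.768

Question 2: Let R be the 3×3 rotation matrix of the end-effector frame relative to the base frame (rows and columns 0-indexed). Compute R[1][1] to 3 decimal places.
End-effector y-axis (col 1 of R) = (0.4330,-0.7500,0.5000)
R[1][1] = -0.7500

-0.750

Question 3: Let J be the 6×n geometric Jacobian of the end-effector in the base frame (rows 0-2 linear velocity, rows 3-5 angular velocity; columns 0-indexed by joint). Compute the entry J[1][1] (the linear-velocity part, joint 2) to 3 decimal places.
axis z_1 = (0.8660,0.5000,0.0000); lever o_n−o_1 = (6.9952,1.8840,-1.2321)
cross product → J_v[:, 1] = (-0.6160,1.0670,-1.8660)
J_ω[:, 1] = z_1
entry J[1][1] = 1.0670

1.067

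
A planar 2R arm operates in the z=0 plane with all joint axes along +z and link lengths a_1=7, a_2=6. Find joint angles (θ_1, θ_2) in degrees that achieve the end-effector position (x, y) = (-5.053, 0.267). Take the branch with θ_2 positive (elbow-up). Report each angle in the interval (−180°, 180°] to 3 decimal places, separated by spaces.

cos θ_2 = (25.6041−7²−6²)/(2·7·6) = -0.7071; θ_2 = 134.9990° (elbow-up)
β = atan2(0.2670,-5.0530) = 176.9753°; ψ = atan2(4.2427,2.7574) = 56.9793°
θ_1 = β − ψ = 119.9960°

119.996 134.999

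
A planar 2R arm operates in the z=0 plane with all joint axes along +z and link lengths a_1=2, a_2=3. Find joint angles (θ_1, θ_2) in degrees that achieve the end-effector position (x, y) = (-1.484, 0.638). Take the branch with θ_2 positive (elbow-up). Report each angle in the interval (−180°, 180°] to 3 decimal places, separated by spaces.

45.021 149.985

cos θ_2 = (2.6093−2²−3²)/(2·2·3) = -0.8659; θ_2 = 149.9847° (elbow-up)
β = atan2(0.6380,-1.4840) = 156.7362°; ψ = atan2(1.5007,-0.5977) = 111.7157°
θ_1 = β − ψ = 45.0205°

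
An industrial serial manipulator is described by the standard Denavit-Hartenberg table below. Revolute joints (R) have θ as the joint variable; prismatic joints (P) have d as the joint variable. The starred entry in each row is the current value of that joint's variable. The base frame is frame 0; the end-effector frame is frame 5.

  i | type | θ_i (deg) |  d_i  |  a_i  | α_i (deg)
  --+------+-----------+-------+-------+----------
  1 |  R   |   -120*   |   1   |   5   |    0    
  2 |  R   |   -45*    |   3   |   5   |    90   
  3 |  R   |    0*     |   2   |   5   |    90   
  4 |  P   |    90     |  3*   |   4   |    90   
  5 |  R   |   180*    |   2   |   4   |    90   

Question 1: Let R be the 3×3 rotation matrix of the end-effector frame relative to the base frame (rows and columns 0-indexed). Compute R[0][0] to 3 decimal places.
End-effector x-axis (col 0 of R) = (0.2588,-0.9659,-0.0000)
R[0][0] = 0.2588

0.259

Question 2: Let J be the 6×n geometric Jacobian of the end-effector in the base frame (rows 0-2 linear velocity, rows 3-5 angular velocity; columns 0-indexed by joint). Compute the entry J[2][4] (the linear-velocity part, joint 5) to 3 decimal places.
axis z_4 = (-0.9659,-0.2588,-0.0000); lever o_n−o_4 = (-0.8966,-4.3813,-0.0000)
cross product → J_v[:, 4] = (0.0000,-0.0000,4.0000)
J_ω[:, 4] = z_4
entry J[2][4] = 4.0000

4.000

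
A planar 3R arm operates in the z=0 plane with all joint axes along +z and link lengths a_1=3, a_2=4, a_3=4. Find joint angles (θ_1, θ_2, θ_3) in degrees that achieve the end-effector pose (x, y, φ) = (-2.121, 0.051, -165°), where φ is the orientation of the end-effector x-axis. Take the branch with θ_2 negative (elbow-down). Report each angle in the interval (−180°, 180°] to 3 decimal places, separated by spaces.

wrist centre = target − a_3·(cos φ, sin φ) = (1.7427, 1.0863)
cos θ_2 = (4.2170−3²−4²)/(2·3·4) = -0.8660; θ_2 = -149.9923° (elbow-down)
β = atan2(1.0863,1.7427) = 31.9365°; ψ = atan2(-2.0005,-0.4638) = -103.0540°
θ_1 = β − ψ = 134.9905°
θ_3 = φ − θ_1 − θ_2 = -149.9982° (wrapped to (-180°,180°])

134.990 -149.992 -149.998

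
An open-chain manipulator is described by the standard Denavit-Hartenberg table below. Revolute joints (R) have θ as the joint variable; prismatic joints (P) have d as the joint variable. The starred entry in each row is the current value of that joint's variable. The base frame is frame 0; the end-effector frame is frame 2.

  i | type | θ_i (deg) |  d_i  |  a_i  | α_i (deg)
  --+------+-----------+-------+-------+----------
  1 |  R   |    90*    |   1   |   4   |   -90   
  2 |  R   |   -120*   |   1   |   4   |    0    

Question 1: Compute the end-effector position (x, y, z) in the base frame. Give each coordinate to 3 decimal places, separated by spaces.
-1.000 2.000 4.464

after link 1: o_1 = (0.0000, 4.0000, 1.0000)
after link 2: o_2 = (-1.0000, 2.0000, 4.4641)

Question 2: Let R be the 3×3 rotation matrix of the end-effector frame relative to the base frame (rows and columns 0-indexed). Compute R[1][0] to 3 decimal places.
-0.500

End-effector x-axis (col 0 of R) = (0.0000,-0.5000,0.8660)
R[1][0] = -0.5000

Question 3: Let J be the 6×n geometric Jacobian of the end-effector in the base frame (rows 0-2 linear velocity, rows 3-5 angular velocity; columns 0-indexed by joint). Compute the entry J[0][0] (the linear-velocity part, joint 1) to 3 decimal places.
axis z_0 = ẑ; lever o_n−o_0 = (-1.0000,2.0000,4.4641)
cross product → J_v[:, 0] = (-2.0000,-1.0000,0.0000)
J_ω[:, 0] = z_0
entry J[0][0] = -2.0000

-2.000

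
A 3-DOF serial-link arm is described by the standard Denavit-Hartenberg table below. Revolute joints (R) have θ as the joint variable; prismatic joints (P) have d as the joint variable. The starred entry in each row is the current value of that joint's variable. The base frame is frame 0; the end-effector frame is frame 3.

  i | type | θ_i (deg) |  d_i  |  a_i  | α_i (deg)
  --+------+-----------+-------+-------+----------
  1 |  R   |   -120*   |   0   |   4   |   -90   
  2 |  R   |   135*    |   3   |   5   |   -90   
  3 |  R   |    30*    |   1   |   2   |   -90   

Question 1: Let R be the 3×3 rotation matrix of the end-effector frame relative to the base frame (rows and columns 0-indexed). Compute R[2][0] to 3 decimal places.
End-effector x-axis (col 0 of R) = (-0.1268,0.7803,-0.6124)
R[2][0] = -0.6124

-0.612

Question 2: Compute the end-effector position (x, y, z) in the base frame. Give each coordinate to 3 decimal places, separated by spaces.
2.466 0.271 -4.053

after link 1: o_1 = (-2.0000, -3.4641, 0.0000)
after link 2: o_2 = (2.3658, -1.9022, -3.5355)
after link 3: o_3 = (2.4657, 0.2708, -4.0532)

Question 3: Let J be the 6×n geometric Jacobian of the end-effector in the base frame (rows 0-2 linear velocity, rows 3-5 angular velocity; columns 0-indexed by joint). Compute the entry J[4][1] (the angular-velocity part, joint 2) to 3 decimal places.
-0.500

axis z_1 = (0.8660,-0.5000,0.0000); lever o_n−o_1 = (4.4657,3.7349,-4.0532)
cross product → J_v[:, 1] = (2.0266,3.5101,5.4674)
J_ω[:, 1] = z_1
entry J[4][1] = -0.5000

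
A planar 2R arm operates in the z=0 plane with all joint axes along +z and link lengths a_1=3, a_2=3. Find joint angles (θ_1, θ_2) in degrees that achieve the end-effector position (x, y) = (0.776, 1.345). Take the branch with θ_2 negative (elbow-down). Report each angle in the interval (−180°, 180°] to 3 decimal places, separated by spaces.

cos θ_2 = (2.4112−3²−3²)/(2·3·3) = -0.8660; θ_2 = -150.0022° (elbow-down)
β = atan2(1.3450,0.7760) = 60.0171°; ψ = atan2(-1.4999,0.4019) = -75.0011°
θ_1 = β − ψ = 135.0182°

135.018 -150.002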